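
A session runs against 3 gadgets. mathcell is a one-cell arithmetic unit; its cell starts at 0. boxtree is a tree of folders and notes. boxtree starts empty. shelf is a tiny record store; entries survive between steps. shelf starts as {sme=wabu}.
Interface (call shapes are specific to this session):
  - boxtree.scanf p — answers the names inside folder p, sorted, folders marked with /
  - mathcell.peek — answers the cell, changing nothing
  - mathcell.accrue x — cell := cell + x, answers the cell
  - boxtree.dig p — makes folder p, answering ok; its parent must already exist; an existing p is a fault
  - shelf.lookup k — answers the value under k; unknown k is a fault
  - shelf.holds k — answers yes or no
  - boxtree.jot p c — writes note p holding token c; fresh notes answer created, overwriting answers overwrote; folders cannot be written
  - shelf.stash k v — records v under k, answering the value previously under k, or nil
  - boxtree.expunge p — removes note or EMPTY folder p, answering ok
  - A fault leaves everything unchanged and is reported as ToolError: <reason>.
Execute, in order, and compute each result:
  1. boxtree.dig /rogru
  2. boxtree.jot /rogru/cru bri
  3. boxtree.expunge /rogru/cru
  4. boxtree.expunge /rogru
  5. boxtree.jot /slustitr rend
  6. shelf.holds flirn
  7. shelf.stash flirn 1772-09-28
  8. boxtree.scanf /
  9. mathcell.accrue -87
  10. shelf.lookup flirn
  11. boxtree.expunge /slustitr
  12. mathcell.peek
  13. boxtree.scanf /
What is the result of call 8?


Answer: [slustitr]

Derivation:
>>> boxtree.dig p→/rogru
  ok
>>> boxtree.jot p→/rogru/cru c→bri
  created
>>> boxtree.expunge p→/rogru/cru
  ok
>>> boxtree.expunge p→/rogru
  ok
>>> boxtree.jot p→/slustitr c→rend
  created
>>> shelf.holds k→flirn
  no
>>> shelf.stash k→flirn v→1772-09-28
  nil
>>> boxtree.scanf p→/
  [slustitr]
>>> mathcell.accrue x→-87
  -87
>>> shelf.lookup k→flirn
  1772-09-28
>>> boxtree.expunge p→/slustitr
  ok
>>> mathcell.peek
  -87
>>> boxtree.scanf p→/
  []


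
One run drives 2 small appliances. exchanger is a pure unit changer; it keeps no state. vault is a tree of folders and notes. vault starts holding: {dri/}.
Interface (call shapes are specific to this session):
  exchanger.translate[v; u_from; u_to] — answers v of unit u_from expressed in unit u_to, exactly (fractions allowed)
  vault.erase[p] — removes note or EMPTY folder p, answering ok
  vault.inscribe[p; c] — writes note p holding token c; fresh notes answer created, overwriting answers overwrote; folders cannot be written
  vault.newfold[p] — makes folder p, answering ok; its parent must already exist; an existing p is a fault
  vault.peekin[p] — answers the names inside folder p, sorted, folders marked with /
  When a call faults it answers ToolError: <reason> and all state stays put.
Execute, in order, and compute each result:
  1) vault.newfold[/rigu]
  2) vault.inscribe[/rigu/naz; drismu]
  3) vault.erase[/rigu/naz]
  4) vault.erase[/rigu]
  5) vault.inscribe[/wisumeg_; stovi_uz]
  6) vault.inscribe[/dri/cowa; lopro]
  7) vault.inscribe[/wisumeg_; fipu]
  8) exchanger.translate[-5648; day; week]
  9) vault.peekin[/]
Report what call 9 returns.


Answer: [dri/, wisumeg_]

Derivation:
I use vault.newfold with /rigu, giving ok.
I run vault.inscribe with /rigu/naz, drismu, — result: created.
Next I call vault.erase with /rigu/naz, giving ok.
I call vault.erase with /rigu: ok.
Calling vault.inscribe with /wisumeg_, stovi_uz, → created.
Then vault.inscribe with /dri/cowa, lopro, and get created.
I call vault.inscribe with /wisumeg_, fipu: overwrote.
Calling exchanger.translate with -5648, day, week, which returns -5648/7.
Then vault.peekin with /, and see [dri/, wisumeg_].


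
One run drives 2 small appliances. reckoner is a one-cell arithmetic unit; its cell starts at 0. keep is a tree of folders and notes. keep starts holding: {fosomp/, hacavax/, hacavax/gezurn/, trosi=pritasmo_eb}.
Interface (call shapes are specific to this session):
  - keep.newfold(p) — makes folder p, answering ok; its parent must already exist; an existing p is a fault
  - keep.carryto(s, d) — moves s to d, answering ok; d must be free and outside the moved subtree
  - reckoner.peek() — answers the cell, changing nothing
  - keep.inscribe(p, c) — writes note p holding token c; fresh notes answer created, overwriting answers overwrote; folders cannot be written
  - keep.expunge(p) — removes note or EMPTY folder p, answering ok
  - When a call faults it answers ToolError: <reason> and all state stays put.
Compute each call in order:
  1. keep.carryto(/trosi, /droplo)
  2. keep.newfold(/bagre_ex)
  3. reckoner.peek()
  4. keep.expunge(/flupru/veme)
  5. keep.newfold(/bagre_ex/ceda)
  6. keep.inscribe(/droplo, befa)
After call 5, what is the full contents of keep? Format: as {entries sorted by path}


# keep.carryto(s='/trosi', d='/droplo') : ok
# keep.newfold(p='/bagre_ex') : ok
# reckoner.peek() : 0
# keep.expunge(p='/flupru/veme') : ToolError: not found
# keep.newfold(p='/bagre_ex/ceda') : ok
# keep.inscribe(p='/droplo', c='befa') : overwrote

Answer: {bagre_ex/, bagre_ex/ceda/, droplo=pritasmo_eb, fosomp/, hacavax/, hacavax/gezurn/}


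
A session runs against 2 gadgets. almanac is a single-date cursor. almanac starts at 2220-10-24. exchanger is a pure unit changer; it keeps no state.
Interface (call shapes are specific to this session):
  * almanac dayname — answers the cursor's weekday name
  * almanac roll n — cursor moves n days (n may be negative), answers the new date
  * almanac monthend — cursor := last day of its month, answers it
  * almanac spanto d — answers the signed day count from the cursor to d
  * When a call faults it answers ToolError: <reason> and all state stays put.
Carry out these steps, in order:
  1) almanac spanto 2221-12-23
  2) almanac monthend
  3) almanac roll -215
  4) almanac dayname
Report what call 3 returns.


Answer: 2220-03-30

Derivation:
// 1. almanac spanto(d=2221-12-23) == 425
// 2. almanac monthend() == 2220-10-31
// 3. almanac roll(n=-215) == 2220-03-30
// 4. almanac dayname() == Thursday


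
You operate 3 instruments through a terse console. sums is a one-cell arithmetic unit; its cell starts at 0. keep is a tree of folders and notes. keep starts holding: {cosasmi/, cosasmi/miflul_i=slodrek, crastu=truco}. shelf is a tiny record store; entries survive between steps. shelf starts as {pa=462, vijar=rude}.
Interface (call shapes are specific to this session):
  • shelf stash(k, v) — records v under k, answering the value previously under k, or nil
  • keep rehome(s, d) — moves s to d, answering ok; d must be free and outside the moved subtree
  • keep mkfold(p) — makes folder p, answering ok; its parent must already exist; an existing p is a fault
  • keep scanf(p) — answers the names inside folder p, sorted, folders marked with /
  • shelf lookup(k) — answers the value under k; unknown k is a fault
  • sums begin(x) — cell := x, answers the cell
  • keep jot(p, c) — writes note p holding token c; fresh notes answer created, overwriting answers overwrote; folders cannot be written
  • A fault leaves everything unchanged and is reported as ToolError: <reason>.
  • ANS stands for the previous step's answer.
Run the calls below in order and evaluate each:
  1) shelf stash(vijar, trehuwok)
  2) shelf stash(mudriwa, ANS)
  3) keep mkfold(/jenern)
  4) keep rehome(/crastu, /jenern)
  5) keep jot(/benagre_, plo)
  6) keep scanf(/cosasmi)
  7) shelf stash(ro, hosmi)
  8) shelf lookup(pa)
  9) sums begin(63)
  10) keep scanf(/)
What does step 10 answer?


Answer: [benagre_, cosasmi/, crastu, jenern/]

Derivation:
CALL shelf stash[k=vijar; v=trehuwok]
RET  rude
CALL shelf stash[k=mudriwa; v=ANS]
RET  nil
CALL keep mkfold[p=/jenern]
RET  ok
CALL keep rehome[s=/crastu; d=/jenern]
RET  ToolError: exists
CALL keep jot[p=/benagre_; c=plo]
RET  created
CALL keep scanf[p=/cosasmi]
RET  [miflul_i]
CALL shelf stash[k=ro; v=hosmi]
RET  nil
CALL shelf lookup[k=pa]
RET  462
CALL sums begin[x=63]
RET  63
CALL keep scanf[p=/]
RET  [benagre_, cosasmi/, crastu, jenern/]


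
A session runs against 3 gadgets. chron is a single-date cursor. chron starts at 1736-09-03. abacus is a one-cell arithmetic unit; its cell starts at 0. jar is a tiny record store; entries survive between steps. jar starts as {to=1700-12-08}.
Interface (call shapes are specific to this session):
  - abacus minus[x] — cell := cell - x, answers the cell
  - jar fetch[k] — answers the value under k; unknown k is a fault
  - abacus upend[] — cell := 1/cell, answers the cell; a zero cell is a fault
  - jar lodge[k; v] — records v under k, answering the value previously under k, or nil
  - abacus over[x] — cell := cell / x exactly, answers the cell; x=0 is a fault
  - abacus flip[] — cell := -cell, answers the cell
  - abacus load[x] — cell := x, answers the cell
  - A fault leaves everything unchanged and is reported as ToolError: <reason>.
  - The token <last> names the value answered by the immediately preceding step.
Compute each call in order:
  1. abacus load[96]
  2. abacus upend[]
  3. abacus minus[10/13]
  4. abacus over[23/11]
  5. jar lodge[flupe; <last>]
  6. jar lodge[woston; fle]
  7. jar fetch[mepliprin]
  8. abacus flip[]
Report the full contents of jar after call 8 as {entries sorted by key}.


Answer: {flupe=-10417/28704, to=1700-12-08, woston=fle}

Derivation:
$ abacus load x='96'
  96
$ abacus upend
  1/96
$ abacus minus x='10/13'
  -947/1248
$ abacus over x='23/11'
  -10417/28704
$ jar lodge k='flupe' v='<last>'
  nil
$ jar lodge k='woston' v='fle'
  nil
$ jar fetch k='mepliprin'
  ToolError: no such key mepliprin
$ abacus flip
  10417/28704


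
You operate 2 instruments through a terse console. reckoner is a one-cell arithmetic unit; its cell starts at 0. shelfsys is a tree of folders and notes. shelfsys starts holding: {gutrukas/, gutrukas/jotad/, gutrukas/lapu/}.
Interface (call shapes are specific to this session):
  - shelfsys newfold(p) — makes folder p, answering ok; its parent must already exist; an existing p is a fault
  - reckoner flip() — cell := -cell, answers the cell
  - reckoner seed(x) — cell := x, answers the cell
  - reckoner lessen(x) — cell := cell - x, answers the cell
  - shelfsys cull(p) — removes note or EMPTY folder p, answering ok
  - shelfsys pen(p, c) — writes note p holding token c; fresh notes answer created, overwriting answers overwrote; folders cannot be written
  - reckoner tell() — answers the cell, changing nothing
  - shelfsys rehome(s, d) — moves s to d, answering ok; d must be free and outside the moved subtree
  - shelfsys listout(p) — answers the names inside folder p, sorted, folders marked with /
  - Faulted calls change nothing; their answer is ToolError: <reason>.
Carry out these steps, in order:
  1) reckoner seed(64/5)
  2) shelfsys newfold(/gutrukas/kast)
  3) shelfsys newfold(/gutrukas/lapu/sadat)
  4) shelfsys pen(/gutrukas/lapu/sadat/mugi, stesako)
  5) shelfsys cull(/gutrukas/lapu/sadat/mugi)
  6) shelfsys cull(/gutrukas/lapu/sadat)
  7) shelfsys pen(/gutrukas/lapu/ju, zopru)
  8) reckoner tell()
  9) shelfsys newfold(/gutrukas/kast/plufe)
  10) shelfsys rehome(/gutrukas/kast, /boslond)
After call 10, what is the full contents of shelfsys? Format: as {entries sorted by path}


I use reckoner seed passing 64/5, → 64/5.
Calling shelfsys newfold passing /gutrukas/kast, and observe ok.
I try shelfsys newfold passing /gutrukas/lapu/sadat, and observe ok.
I try shelfsys pen passing /gutrukas/lapu/sadat/mugi, stesako: created.
Now I run shelfsys cull passing /gutrukas/lapu/sadat/mugi, and get ok.
Then shelfsys cull passing /gutrukas/lapu/sadat, which returns ok.
Now I run shelfsys pen passing /gutrukas/lapu/ju, zopru, and get created.
I use reckoner tell(), and see 64/5.
Then shelfsys newfold passing /gutrukas/kast/plufe, giving ok.
Calling shelfsys rehome passing /gutrukas/kast, /boslond, and see ok.

Answer: {boslond/, boslond/plufe/, gutrukas/, gutrukas/jotad/, gutrukas/lapu/, gutrukas/lapu/ju=zopru}


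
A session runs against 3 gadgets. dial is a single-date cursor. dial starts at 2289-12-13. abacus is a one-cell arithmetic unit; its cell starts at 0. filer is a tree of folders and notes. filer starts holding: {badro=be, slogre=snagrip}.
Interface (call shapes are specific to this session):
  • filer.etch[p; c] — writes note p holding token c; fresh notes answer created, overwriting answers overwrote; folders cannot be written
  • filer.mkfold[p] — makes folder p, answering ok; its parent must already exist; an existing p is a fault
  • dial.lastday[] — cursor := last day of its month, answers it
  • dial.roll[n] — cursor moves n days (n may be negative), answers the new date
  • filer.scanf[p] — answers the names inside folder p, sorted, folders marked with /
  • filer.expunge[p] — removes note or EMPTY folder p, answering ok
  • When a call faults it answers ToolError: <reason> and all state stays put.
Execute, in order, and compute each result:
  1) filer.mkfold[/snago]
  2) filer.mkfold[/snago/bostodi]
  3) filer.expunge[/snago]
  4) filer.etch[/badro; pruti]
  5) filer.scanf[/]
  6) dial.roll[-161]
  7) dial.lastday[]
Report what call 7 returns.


Do: mkfold[p='/snago']
See: ok
Do: mkfold[p='/snago/bostodi']
See: ok
Do: expunge[p='/snago']
See: ToolError: not empty
Do: etch[p='/badro'; c='pruti']
See: overwrote
Do: scanf[p='/']
See: [badro, slogre, snago/]
Do: roll[n='-161']
See: 2289-07-05
Do: lastday[]
See: 2289-07-31

Answer: 2289-07-31


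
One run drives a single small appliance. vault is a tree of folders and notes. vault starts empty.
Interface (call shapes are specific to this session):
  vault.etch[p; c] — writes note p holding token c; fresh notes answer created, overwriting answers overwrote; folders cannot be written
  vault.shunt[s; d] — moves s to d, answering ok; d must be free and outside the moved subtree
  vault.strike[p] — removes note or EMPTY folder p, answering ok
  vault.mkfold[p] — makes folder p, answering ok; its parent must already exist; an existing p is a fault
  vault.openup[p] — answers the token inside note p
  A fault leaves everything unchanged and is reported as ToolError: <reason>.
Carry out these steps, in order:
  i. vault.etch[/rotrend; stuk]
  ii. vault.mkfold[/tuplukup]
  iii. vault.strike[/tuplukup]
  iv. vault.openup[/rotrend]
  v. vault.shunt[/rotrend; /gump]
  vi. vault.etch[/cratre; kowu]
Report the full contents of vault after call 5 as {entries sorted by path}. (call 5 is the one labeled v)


Step: vault.etch[p→/rotrend; c→stuk]
Result: created
Step: vault.mkfold[p→/tuplukup]
Result: ok
Step: vault.strike[p→/tuplukup]
Result: ok
Step: vault.openup[p→/rotrend]
Result: stuk
Step: vault.shunt[s→/rotrend; d→/gump]
Result: ok
Step: vault.etch[p→/cratre; c→kowu]
Result: created

Answer: {gump=stuk}


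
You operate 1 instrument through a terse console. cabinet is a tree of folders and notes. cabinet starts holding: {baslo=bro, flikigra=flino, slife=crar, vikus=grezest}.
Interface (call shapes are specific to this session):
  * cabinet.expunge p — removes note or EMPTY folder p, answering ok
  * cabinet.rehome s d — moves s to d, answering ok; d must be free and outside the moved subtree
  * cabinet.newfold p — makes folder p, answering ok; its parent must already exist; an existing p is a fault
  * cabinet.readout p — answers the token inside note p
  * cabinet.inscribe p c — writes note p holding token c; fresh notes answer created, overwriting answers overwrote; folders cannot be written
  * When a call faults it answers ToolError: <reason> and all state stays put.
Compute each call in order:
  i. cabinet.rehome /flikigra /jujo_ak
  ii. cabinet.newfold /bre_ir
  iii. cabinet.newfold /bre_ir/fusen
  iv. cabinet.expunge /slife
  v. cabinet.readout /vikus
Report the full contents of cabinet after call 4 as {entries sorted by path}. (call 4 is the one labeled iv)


Answer: {baslo=bro, bre_ir/, bre_ir/fusen/, jujo_ak=flino, vikus=grezest}

Derivation:
>> cabinet.rehome(s='/flikigra', d='/jujo_ak')
<< ok
>> cabinet.newfold(p='/bre_ir')
<< ok
>> cabinet.newfold(p='/bre_ir/fusen')
<< ok
>> cabinet.expunge(p='/slife')
<< ok
>> cabinet.readout(p='/vikus')
<< grezest


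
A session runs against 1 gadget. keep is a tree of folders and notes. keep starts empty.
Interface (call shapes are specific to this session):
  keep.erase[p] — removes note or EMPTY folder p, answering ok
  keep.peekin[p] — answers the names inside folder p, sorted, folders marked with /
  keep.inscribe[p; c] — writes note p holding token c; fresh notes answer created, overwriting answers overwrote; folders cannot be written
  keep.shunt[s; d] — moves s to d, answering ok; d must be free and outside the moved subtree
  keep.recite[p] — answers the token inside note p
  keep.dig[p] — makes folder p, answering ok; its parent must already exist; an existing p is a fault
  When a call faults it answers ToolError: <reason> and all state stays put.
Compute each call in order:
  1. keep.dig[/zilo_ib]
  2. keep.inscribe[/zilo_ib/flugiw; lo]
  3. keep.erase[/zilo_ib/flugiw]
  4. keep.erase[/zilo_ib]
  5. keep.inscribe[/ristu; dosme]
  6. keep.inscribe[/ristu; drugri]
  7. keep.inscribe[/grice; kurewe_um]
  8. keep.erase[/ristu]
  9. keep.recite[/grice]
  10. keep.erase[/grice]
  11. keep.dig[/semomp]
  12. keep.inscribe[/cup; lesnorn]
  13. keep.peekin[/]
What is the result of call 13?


Answer: [cup, semomp/]

Derivation:
CALL keep.dig[p: /zilo_ib]
RET  ok
CALL keep.inscribe[p: /zilo_ib/flugiw; c: lo]
RET  created
CALL keep.erase[p: /zilo_ib/flugiw]
RET  ok
CALL keep.erase[p: /zilo_ib]
RET  ok
CALL keep.inscribe[p: /ristu; c: dosme]
RET  created
CALL keep.inscribe[p: /ristu; c: drugri]
RET  overwrote
CALL keep.inscribe[p: /grice; c: kurewe_um]
RET  created
CALL keep.erase[p: /ristu]
RET  ok
CALL keep.recite[p: /grice]
RET  kurewe_um
CALL keep.erase[p: /grice]
RET  ok
CALL keep.dig[p: /semomp]
RET  ok
CALL keep.inscribe[p: /cup; c: lesnorn]
RET  created
CALL keep.peekin[p: /]
RET  [cup, semomp/]


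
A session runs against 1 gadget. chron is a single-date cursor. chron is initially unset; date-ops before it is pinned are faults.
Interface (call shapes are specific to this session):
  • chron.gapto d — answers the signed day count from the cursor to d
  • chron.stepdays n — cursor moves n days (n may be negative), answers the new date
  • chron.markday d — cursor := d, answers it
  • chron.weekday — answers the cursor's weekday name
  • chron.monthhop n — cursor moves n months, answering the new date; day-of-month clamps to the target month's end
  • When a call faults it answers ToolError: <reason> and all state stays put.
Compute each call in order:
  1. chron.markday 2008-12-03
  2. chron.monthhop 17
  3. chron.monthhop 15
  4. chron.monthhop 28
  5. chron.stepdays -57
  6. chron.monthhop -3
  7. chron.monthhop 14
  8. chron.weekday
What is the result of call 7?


→ markday(2008-12-03)
← 2008-12-03
→ monthhop(17)
← 2010-05-03
→ monthhop(15)
← 2011-08-03
→ monthhop(28)
← 2013-12-03
→ stepdays(-57)
← 2013-10-07
→ monthhop(-3)
← 2013-07-07
→ monthhop(14)
← 2014-09-07
→ weekday()
← Sunday

Answer: 2014-09-07


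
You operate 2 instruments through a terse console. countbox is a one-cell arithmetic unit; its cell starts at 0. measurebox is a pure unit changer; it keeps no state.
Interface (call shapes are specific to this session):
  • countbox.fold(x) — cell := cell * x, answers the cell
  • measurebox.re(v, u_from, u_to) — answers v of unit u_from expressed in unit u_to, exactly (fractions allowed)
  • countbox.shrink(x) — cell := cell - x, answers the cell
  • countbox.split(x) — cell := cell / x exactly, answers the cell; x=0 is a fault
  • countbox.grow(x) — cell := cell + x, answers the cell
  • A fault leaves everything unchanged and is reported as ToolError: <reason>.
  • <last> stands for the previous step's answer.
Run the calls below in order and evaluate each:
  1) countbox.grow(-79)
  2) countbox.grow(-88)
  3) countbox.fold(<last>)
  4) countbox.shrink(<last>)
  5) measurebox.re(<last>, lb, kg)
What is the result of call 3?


→ countbox.grow(x→-79)
← -79
→ countbox.grow(x→-88)
← -167
→ countbox.fold(x→<last>)
← 27889
→ countbox.shrink(x→<last>)
← 0
→ measurebox.re(v→<last>, u_from→lb, u_to→kg)
← 0

Answer: 27889


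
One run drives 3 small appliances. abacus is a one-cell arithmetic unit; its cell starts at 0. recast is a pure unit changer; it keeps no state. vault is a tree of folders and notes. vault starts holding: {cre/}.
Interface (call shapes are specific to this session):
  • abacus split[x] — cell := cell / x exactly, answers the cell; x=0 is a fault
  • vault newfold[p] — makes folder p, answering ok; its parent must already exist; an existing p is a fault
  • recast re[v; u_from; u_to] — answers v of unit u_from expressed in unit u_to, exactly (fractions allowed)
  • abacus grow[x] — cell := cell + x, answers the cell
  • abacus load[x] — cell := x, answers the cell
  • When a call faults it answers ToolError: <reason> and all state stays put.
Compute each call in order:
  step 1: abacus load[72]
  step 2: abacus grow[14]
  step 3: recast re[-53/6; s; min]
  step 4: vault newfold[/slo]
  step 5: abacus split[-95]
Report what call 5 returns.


Do: abacus load[72]
See: 72
Do: abacus grow[14]
See: 86
Do: recast re[-53/6; s; min]
See: -53/360
Do: vault newfold[/slo]
See: ok
Do: abacus split[-95]
See: -86/95

Answer: -86/95


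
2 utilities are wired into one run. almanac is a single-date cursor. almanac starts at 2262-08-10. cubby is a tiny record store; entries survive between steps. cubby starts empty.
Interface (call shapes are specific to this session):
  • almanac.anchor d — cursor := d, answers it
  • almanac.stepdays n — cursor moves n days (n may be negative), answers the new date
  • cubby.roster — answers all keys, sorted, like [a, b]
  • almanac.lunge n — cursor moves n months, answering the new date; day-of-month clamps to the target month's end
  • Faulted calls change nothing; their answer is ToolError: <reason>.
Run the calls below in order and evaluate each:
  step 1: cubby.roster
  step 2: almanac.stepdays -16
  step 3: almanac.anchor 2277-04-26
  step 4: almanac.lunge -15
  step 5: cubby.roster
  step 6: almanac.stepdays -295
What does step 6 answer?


Answer: 2275-04-06

Derivation:
Now I run roster, and get [].
I try stepdays using n='-16', giving 2262-07-25.
Using anchor using d='2277-04-26', — result: 2277-04-26.
Then lunge using n='-15': 2276-01-26.
I try roster, → [].
Next I call stepdays using n='-295', and get 2275-04-06.


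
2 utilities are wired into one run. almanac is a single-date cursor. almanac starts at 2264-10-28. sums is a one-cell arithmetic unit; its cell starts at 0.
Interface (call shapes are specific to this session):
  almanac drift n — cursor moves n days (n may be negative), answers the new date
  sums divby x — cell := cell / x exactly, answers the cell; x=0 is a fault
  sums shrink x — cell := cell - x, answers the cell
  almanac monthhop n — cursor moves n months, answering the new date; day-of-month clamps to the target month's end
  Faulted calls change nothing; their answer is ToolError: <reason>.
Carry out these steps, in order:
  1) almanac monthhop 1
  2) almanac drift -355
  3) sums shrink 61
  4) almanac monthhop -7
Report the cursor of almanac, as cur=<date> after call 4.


~$ almanac monthhop n=1
[out] 2264-11-28
~$ almanac drift n=-355
[out] 2263-12-09
~$ sums shrink x=61
[out] -61
~$ almanac monthhop n=-7
[out] 2263-05-09

Answer: cur=2263-05-09


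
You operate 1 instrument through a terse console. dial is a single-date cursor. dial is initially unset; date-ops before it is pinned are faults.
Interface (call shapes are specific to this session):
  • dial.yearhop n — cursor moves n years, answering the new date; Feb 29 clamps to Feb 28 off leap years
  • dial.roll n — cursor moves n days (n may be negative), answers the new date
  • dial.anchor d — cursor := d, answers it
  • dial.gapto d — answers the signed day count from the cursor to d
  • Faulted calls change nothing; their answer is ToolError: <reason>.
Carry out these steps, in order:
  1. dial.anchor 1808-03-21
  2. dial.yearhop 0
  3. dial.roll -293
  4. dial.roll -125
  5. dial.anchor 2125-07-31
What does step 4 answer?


Step: dial.anchor[d→1808-03-21]
Result: 1808-03-21
Step: dial.yearhop[n→0]
Result: 1808-03-21
Step: dial.roll[n→-293]
Result: 1807-06-02
Step: dial.roll[n→-125]
Result: 1807-01-28
Step: dial.anchor[d→2125-07-31]
Result: 2125-07-31

Answer: 1807-01-28


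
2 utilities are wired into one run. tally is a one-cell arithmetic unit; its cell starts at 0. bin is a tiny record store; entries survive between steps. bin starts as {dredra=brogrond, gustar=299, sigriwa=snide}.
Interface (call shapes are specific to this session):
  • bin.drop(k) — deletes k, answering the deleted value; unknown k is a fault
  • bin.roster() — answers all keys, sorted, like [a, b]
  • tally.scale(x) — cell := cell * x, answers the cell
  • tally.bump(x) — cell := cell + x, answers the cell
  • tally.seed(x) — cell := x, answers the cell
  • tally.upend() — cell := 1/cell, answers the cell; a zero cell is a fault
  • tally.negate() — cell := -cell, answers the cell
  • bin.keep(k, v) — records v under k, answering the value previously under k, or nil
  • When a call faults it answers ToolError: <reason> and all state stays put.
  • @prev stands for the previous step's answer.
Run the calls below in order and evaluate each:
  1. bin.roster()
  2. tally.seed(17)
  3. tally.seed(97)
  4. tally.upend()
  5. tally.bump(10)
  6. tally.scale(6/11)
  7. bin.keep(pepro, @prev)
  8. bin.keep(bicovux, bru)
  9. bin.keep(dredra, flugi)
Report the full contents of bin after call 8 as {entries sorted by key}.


Now I run bin.roster, → [dredra, gustar, sigriwa].
I run tally.seed on x=17, — result: 17.
Invoking tally.seed on x=97, and see 97.
Next I call tally.upend, and get 1/97.
Invoking tally.bump on x=10, and see 971/97.
Next I call tally.scale on x=6/11: 5826/1067.
Next I call bin.keep on k=pepro, v=@prev, yielding nil.
I use bin.keep on k=bicovux, v=bru, — result: nil.
Now I run bin.keep on k=dredra, v=flugi, and get brogrond.

Answer: {bicovux=bru, dredra=brogrond, gustar=299, pepro=5826/1067, sigriwa=snide}


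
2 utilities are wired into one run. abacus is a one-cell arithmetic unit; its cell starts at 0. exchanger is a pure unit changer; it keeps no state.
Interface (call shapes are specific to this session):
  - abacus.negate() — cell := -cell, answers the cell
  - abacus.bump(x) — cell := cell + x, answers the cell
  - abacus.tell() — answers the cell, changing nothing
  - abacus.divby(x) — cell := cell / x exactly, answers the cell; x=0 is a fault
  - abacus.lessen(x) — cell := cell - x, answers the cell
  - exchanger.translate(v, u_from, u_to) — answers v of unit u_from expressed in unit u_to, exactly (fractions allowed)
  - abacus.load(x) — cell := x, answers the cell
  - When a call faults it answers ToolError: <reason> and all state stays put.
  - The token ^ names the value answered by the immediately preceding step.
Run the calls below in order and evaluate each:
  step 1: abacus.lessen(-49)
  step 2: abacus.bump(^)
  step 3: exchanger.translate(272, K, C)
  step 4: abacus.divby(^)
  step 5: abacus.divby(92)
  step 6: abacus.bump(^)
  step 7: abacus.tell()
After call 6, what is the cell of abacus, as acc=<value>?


[in] abacus.lessen x: -49
  49
[in] abacus.bump x: ^
  98
[in] exchanger.translate v: 272 u_from: K u_to: C
  -23/20
[in] abacus.divby x: ^
  -1960/23
[in] abacus.divby x: 92
  -490/529
[in] abacus.bump x: ^
  -980/529
[in] abacus.tell
  -980/529

Answer: acc=-980/529


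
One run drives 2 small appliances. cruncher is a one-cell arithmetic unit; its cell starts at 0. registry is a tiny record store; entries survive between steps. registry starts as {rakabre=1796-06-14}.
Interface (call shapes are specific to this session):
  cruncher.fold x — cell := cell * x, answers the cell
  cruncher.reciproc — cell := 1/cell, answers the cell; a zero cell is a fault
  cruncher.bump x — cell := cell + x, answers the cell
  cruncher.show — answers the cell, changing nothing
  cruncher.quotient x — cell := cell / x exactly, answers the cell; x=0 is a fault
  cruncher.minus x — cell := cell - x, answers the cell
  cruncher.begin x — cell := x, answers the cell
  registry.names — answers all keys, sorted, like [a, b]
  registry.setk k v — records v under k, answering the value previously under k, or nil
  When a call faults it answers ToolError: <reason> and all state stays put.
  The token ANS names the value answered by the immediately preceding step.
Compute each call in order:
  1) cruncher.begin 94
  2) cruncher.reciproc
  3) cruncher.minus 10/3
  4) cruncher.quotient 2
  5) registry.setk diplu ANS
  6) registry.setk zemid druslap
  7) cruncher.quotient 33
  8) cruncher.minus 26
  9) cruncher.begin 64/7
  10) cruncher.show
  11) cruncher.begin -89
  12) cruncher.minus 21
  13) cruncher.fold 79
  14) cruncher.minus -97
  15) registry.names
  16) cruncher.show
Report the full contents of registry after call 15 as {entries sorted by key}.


Next I call begin passing x: 94, giving 94.
I try reciproc(), yielding 1/94.
I call minus passing x: 10/3, → -937/282.
Invoking quotient passing x: 2, → -937/564.
I call setk passing k: diplu, v: ANS: nil.
I use setk passing k: zemid, v: druslap, giving nil.
I try quotient passing x: 33, yielding -937/18612.
Calling minus passing x: 26, and observe -484849/18612.
Next I call begin passing x: 64/7: 64/7.
Then show, giving 64/7.
I call begin passing x: -89, and see -89.
Next I call minus passing x: 21, giving -110.
I invoke fold passing x: 79, giving -8690.
I run minus passing x: -97, — result: -8593.
I try names, and get [diplu, rakabre, zemid].
Then show, and get -8593.

Answer: {diplu=-937/564, rakabre=1796-06-14, zemid=druslap}


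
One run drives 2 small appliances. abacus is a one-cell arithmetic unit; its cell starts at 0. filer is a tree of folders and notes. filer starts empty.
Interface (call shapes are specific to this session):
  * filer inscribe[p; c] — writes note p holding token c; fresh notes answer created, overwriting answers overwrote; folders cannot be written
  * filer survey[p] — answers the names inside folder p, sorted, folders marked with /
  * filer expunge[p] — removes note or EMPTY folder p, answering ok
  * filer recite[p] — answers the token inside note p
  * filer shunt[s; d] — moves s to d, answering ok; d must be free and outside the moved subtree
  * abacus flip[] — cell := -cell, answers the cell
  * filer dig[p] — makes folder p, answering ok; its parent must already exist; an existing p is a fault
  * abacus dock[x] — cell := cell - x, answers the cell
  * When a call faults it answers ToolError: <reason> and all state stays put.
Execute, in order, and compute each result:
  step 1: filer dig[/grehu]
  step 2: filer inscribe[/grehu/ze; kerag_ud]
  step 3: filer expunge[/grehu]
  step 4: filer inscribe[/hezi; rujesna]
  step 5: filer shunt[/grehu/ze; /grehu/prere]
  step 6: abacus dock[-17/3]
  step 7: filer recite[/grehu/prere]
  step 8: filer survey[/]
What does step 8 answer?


Do: filer dig[p=/grehu]
See: ok
Do: filer inscribe[p=/grehu/ze; c=kerag_ud]
See: created
Do: filer expunge[p=/grehu]
See: ToolError: not empty
Do: filer inscribe[p=/hezi; c=rujesna]
See: created
Do: filer shunt[s=/grehu/ze; d=/grehu/prere]
See: ok
Do: abacus dock[x=-17/3]
See: 17/3
Do: filer recite[p=/grehu/prere]
See: kerag_ud
Do: filer survey[p=/]
See: [grehu/, hezi]

Answer: [grehu/, hezi]


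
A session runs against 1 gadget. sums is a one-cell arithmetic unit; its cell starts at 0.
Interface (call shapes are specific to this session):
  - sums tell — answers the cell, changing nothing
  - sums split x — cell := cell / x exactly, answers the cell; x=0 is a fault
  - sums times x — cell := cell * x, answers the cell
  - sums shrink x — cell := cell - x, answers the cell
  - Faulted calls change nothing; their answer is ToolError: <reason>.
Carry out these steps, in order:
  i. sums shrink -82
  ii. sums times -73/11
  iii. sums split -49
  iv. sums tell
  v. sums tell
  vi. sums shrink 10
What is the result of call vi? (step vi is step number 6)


Now I run sums shrink using x: -82: 82.
I invoke sums times using x: -73/11, — result: -5986/11.
Then sums split using x: -49, giving 5986/539.
I invoke sums tell(), and see 5986/539.
Now I run sums tell, and observe 5986/539.
Calling sums shrink using x: 10, which returns 596/539.

Answer: 596/539


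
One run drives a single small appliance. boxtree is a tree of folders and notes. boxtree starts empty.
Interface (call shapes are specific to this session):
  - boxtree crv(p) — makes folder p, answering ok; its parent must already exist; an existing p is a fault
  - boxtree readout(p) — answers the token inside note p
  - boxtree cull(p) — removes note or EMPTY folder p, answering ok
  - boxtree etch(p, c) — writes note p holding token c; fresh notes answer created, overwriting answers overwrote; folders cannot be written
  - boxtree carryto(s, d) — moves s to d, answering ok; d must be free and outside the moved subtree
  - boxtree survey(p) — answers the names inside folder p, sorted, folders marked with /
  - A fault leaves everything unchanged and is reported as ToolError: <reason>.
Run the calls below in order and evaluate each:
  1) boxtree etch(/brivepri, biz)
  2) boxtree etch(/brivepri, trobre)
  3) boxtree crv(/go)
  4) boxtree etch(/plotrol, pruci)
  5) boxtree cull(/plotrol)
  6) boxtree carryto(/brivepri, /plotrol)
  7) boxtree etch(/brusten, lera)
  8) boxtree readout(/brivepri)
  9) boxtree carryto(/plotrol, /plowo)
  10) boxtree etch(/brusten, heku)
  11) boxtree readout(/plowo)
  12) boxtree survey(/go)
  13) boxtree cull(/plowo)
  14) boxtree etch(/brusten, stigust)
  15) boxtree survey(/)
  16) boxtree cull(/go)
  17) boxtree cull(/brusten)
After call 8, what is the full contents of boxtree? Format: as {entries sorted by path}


→ boxtree etch(p: /brivepri, c: biz)
← created
→ boxtree etch(p: /brivepri, c: trobre)
← overwrote
→ boxtree crv(p: /go)
← ok
→ boxtree etch(p: /plotrol, c: pruci)
← created
→ boxtree cull(p: /plotrol)
← ok
→ boxtree carryto(s: /brivepri, d: /plotrol)
← ok
→ boxtree etch(p: /brusten, c: lera)
← created
→ boxtree readout(p: /brivepri)
← ToolError: not found
→ boxtree carryto(s: /plotrol, d: /plowo)
← ok
→ boxtree etch(p: /brusten, c: heku)
← overwrote
→ boxtree readout(p: /plowo)
← trobre
→ boxtree survey(p: /go)
← []
→ boxtree cull(p: /plowo)
← ok
→ boxtree etch(p: /brusten, c: stigust)
← overwrote
→ boxtree survey(p: /)
← [brusten, go/]
→ boxtree cull(p: /go)
← ok
→ boxtree cull(p: /brusten)
← ok

Answer: {brusten=lera, go/, plotrol=trobre}


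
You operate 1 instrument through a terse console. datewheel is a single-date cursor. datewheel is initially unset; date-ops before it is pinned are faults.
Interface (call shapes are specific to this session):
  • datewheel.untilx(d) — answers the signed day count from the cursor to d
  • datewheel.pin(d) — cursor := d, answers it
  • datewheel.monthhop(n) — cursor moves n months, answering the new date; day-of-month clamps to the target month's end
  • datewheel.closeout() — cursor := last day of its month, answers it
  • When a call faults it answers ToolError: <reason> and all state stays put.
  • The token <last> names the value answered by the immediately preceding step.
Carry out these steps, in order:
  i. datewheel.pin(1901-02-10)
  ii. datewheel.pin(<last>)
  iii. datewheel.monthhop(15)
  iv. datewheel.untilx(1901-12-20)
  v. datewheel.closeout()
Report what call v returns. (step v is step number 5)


Answer: 1902-05-31

Derivation:
==> pin(d→1901-02-10)
<== 1901-02-10
==> pin(d→<last>)
<== 1901-02-10
==> monthhop(n→15)
<== 1902-05-10
==> untilx(d→1901-12-20)
<== -141
==> closeout()
<== 1902-05-31


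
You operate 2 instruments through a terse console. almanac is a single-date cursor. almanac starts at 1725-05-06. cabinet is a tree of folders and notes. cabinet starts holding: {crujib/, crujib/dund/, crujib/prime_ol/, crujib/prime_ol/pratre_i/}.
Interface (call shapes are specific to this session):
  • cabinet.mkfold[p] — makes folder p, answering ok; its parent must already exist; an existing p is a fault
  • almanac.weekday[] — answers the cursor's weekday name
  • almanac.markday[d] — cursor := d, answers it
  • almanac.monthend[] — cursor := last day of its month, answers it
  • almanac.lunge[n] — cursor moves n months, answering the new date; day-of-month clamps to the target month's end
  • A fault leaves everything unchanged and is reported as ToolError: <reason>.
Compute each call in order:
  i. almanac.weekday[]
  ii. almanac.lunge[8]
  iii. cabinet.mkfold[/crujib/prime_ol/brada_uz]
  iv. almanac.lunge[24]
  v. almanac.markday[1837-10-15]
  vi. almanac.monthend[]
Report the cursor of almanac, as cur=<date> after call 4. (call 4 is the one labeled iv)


CALL almanac.weekday[]
RET  Sunday
CALL almanac.lunge[8]
RET  1726-01-06
CALL cabinet.mkfold[/crujib/prime_ol/brada_uz]
RET  ok
CALL almanac.lunge[24]
RET  1728-01-06
CALL almanac.markday[1837-10-15]
RET  1837-10-15
CALL almanac.monthend[]
RET  1837-10-31

Answer: cur=1728-01-06


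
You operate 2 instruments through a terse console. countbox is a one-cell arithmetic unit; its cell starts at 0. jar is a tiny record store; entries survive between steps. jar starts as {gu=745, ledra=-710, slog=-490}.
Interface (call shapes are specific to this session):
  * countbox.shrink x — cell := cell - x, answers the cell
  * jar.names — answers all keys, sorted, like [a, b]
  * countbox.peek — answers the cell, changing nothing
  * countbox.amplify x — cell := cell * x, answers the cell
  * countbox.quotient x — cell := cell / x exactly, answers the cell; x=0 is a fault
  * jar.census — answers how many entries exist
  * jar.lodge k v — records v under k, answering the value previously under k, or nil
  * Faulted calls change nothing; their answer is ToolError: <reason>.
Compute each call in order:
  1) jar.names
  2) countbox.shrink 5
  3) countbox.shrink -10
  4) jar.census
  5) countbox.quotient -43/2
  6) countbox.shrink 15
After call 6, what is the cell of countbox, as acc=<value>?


I call names(), and observe [gu, ledra, slog].
I run shrink with x→5, — result: -5.
I invoke shrink with x→-10, giving 5.
I run census, yielding 3.
I use quotient with x→-43/2, and observe -10/43.
Using shrink with x→15, yielding -655/43.

Answer: acc=-655/43


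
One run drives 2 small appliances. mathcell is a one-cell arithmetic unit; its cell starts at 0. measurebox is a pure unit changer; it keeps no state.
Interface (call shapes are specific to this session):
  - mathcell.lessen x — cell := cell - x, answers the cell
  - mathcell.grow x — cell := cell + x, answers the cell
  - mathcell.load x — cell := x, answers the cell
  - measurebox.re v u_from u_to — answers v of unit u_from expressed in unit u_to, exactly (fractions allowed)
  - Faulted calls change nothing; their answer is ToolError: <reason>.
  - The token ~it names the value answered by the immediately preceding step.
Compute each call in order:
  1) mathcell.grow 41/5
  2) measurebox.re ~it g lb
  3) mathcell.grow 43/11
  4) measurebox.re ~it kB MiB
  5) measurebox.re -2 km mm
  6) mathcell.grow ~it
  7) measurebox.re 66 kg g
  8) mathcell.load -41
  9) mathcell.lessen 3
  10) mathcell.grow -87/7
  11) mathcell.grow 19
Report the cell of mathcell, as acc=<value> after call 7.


[in] mathcell.grow x='41/5'
[out] 41/5
[in] measurebox.re v='~it' u_from='g' u_to='lb'
[out] 820000/45359237
[in] mathcell.grow x='43/11'
[out] 666/55
[in] measurebox.re v='~it' u_from='kB' u_to='MiB'
[out] 8325/720896
[in] measurebox.re v='-2' u_from='km' u_to='mm'
[out] -2000000
[in] mathcell.grow x='~it'
[out] -109999334/55
[in] measurebox.re v='66' u_from='kg' u_to='g'
[out] 66000
[in] mathcell.load x='-41'
[out] -41
[in] mathcell.lessen x='3'
[out] -44
[in] mathcell.grow x='-87/7'
[out] -395/7
[in] mathcell.grow x='19'
[out] -262/7

Answer: acc=-109999334/55
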